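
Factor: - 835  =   - 5^1 *167^1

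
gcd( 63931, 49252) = 7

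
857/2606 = 857/2606=0.33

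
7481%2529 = 2423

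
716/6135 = 716/6135 = 0.12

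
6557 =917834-911277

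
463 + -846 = -383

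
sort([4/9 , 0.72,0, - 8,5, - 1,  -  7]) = [ - 8,  -  7, - 1,0, 4/9, 0.72,5] 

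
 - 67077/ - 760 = 67077/760 = 88.26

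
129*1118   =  144222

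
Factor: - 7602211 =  - 7602211^1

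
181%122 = 59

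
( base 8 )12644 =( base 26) 852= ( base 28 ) 71o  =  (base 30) 64k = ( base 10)5540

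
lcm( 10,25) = 50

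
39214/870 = 19607/435 = 45.07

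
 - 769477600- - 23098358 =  - 746379242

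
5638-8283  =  -2645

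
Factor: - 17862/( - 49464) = 13/36 = 2^( - 2)*3^( - 2 )* 13^1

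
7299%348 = 339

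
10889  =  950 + 9939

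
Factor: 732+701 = 1433^1= 1433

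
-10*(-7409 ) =74090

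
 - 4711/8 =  - 589 + 1/8  =  -  588.88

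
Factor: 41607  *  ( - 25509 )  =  -1061352963 = -3^4 *11^1*23^1  *67^1 * 773^1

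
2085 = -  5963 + 8048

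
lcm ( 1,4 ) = 4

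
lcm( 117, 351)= 351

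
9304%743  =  388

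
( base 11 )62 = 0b1000100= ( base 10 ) 68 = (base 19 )3b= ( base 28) 2c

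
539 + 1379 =1918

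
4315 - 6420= - 2105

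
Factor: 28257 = 3^1*9419^1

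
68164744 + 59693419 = 127858163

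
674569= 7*96367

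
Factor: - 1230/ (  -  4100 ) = 3/10= 2^( - 1)*3^1 * 5^( - 1 ) 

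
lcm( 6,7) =42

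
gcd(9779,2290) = 1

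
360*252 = 90720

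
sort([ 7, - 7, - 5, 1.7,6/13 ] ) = [ - 7, - 5, 6/13,1.7, 7 ]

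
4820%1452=464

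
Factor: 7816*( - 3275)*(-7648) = 195768915200 =2^8*5^2 *131^1*239^1*977^1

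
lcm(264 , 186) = 8184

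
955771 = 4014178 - 3058407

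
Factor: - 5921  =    -  31^1*191^1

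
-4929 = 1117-6046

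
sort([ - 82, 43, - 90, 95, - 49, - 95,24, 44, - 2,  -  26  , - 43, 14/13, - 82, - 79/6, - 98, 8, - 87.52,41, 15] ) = [ - 98, - 95,-90, - 87.52, - 82, - 82, - 49, - 43, - 26, - 79/6,-2, 14/13,8,15,24, 41, 43,44, 95] 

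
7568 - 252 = 7316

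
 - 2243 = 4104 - 6347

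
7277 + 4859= 12136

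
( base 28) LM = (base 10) 610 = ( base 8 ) 1142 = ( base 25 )OA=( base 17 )21F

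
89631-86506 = 3125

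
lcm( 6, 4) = 12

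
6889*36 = 248004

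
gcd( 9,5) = 1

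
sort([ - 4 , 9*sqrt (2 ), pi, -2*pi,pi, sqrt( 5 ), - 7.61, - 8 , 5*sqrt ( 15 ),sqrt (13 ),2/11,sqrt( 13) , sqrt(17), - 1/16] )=[ - 8 , - 7.61,-2*pi,-4,-1/16, 2/11, sqrt(  5) , pi, pi,sqrt(13),sqrt(13 ), sqrt (17), 9*sqrt(2), 5*sqrt ( 15 ) ]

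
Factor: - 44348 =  - 2^2*11087^1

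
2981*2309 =6883129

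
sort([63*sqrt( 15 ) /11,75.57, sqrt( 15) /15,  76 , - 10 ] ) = [-10, sqrt( 15) /15,63 * sqrt( 15 ) /11,  75.57,76] 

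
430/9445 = 86/1889 = 0.05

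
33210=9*3690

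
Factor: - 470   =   - 2^1*5^1 * 47^1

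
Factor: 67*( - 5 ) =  - 335 = -5^1*67^1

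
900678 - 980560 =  - 79882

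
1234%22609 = 1234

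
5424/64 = 339/4 = 84.75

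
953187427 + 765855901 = 1719043328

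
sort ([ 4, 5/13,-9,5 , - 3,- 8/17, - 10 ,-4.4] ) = [-10,-9 ,-4.4 , -3,-8/17,5/13,4,5]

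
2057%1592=465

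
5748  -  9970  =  -4222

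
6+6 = 12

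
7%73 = 7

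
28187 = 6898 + 21289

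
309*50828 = 15705852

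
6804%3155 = 494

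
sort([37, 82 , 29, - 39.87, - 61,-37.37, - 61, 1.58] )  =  [- 61,-61,  -  39.87, - 37.37, 1.58 , 29, 37,  82] 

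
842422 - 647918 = 194504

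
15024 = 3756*4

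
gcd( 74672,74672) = 74672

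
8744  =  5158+3586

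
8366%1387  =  44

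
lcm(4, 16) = 16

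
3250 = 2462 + 788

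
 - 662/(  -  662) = 1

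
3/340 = 3/340 = 0.01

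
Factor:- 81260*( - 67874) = 2^3*5^1*17^1 * 239^1*33937^1 = 5515441240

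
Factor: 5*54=2^1 * 3^3*5^1= 270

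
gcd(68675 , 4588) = 1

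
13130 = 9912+3218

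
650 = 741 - 91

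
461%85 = 36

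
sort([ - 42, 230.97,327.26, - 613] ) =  [ - 613, - 42, 230.97, 327.26 ]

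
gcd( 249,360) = 3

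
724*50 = 36200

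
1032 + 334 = 1366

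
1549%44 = 9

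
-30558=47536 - 78094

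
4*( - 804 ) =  - 3216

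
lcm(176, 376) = 8272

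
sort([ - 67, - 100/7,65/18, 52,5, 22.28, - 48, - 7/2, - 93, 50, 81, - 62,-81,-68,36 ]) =[ - 93, - 81, - 68,-67, - 62, - 48,-100/7, - 7/2,  65/18,5,22.28 , 36,  50, 52, 81 ]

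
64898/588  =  32449/294 = 110.37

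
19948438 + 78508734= 98457172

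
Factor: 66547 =13^1 * 5119^1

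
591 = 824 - 233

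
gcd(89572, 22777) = 1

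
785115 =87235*9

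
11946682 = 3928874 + 8017808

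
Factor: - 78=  - 2^1  *  3^1*13^1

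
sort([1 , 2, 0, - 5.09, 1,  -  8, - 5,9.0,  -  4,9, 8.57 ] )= [-8, -5.09, - 5,-4,  0,1,1, 2,8.57,9.0 , 9]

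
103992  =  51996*2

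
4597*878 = 4036166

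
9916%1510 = 856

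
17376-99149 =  - 81773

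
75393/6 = 12565 + 1/2  =  12565.50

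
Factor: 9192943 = 3023^1*3041^1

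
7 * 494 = 3458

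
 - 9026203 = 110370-9136573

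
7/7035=1/1005= 0.00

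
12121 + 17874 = 29995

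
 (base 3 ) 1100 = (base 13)2A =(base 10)36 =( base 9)40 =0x24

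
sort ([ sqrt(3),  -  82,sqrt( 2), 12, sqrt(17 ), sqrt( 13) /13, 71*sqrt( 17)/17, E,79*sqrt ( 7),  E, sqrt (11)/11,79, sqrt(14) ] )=[ - 82, sqrt( 13)/13,sqrt( 11)/11, sqrt(2),sqrt ( 3), E,E, sqrt ( 14 ), sqrt( 17),12,71*sqrt(17)/17,79, 79*sqrt(7)]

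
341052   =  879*388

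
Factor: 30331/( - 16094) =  - 2^ ( - 1)*7^2*13^( - 1 ) = - 49/26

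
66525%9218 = 1999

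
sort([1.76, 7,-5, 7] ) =[ - 5,1.76 , 7, 7 ] 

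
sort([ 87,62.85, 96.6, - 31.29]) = [ - 31.29 , 62.85,  87 , 96.6]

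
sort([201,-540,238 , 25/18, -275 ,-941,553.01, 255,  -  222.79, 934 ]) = [ - 941,-540,  -  275, - 222.79,25/18 , 201, 238,255 , 553.01,934] 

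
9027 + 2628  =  11655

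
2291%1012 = 267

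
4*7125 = 28500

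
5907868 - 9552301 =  - 3644433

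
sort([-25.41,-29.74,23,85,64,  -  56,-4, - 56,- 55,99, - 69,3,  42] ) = [ - 69, - 56,-56, - 55, -29.74,  -  25.41, - 4,3,23, 42,64,85,99]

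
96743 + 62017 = 158760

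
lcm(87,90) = 2610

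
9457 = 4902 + 4555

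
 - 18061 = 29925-47986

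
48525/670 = 9705/134= 72.43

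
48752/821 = 48752/821 = 59.38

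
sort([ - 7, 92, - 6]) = [ - 7, - 6, 92] 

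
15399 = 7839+7560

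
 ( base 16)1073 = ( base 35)3fb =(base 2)1000001110011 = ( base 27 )5kq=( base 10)4211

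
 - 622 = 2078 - 2700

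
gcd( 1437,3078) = 3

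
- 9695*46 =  -445970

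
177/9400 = 177/9400 = 0.02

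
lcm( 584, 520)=37960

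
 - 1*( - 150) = 150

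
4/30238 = 2/15119 = 0.00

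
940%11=5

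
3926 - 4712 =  - 786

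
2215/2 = 2215/2 = 1107.50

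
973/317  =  973/317=3.07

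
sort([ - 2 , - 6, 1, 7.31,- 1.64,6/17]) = [ - 6, - 2, - 1.64, 6/17, 1  ,  7.31] 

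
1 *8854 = 8854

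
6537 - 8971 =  - 2434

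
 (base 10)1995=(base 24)3b3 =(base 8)3713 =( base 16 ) 7cb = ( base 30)26F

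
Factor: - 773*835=-645455 = - 5^1 *167^1*773^1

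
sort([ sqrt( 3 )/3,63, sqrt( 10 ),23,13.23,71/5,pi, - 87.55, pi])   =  [ - 87.55,sqrt( 3)/3,pi, pi, sqrt( 10), 13.23,71/5 , 23,63]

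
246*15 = 3690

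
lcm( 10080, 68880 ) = 413280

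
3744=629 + 3115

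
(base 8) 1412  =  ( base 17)2BD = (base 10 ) 778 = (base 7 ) 2161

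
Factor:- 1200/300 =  -4 = -2^2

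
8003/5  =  1600+ 3/5  =  1600.60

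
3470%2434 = 1036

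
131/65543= 131/65543 = 0.00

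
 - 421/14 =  - 31+13/14=- 30.07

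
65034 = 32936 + 32098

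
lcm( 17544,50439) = 403512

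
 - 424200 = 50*(-8484 )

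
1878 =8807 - 6929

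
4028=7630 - 3602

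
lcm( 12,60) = 60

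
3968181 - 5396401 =-1428220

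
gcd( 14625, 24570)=585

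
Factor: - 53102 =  - 2^1*7^1*3793^1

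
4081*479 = 1954799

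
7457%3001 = 1455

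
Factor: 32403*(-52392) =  - 2^3*3^2*7^1*37^1 * 59^1 * 1543^1 = - 1697657976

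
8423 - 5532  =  2891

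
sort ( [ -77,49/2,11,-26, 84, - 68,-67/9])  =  [-77,-68, - 26 , - 67/9, 11,49/2, 84]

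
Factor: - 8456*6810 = - 57585360 = - 2^4*3^1*5^1*7^1*151^1*227^1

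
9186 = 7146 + 2040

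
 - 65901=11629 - 77530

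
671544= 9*74616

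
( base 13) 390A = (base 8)17672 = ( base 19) 1399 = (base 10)8122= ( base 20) 1062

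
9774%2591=2001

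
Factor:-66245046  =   - 2^1*3^1*7^1 * 797^1*1979^1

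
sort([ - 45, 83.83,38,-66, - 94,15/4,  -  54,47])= [-94,-66 , - 54, - 45,  15/4, 38, 47, 83.83 ] 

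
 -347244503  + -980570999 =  - 1327815502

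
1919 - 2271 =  - 352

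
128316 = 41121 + 87195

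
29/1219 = 29/1219 = 0.02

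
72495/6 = 12082 + 1/2 = 12082.50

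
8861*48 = 425328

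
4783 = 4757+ 26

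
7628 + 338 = 7966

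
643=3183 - 2540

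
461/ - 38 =-13 + 33/38 = - 12.13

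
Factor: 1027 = 13^1*79^1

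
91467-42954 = 48513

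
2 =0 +2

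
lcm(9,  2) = 18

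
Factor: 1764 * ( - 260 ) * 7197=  - 2^4 * 3^3*5^1*7^2 * 13^1*2399^1=-  3300832080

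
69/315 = 23/105 = 0.22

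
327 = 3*109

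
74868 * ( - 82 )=  -  6139176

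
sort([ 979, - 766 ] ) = [ - 766,979]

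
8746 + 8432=17178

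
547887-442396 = 105491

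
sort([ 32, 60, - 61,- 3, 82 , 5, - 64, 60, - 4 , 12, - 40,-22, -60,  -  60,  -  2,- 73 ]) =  [-73,- 64, - 61,-60,  -  60,  -  40, -22,  -  4, - 3,-2, 5,12, 32, 60,60,82]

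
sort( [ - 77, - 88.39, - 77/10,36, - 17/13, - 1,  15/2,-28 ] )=[ - 88.39, - 77, - 28, - 77/10,  -  17/13, - 1,15/2,36]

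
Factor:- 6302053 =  - 17^1*19^1*109^1*179^1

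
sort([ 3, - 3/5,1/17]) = [ - 3/5, 1/17, 3] 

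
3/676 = 3/676= 0.00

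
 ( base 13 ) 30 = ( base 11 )36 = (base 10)39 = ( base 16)27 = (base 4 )213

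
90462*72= 6513264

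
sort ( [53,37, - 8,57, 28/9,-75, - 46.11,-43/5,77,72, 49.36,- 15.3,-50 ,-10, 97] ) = [- 75, - 50, - 46.11,-15.3,- 10, - 43/5 ,-8, 28/9, 37 , 49.36,53, 57,72,  77 , 97] 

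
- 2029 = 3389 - 5418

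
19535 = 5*3907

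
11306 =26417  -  15111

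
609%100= 9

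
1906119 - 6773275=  -4867156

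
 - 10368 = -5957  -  4411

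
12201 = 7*1743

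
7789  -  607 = 7182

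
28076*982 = 27570632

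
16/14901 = 16/14901  =  0.00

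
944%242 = 218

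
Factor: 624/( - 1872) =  - 3^( - 1 ) = - 1/3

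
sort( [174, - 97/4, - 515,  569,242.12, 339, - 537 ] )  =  [-537, - 515, - 97/4, 174, 242.12, 339, 569]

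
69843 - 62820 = 7023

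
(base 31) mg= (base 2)1010111010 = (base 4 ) 22322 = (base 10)698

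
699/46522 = 699/46522   =  0.02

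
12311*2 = 24622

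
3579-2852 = 727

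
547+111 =658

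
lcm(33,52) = 1716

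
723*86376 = 62449848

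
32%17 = 15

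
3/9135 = 1/3045  =  0.00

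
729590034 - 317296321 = 412293713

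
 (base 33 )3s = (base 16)7F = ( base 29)4b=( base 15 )87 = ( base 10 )127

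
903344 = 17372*52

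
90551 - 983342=  -  892791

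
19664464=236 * 83324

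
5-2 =3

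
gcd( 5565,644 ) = 7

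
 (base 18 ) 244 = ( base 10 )724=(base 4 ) 23110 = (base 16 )2d4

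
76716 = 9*8524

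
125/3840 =25/768 = 0.03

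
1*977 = 977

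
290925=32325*9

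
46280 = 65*712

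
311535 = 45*6923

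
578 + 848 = 1426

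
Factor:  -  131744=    - 2^5*23^1*179^1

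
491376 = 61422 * 8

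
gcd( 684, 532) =76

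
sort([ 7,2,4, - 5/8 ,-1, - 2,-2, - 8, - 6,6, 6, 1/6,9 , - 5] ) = [ - 8,  -  6, - 5, - 2, - 2, - 1 , - 5/8, 1/6,2,4,  6,6,7,9]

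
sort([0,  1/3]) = [ 0, 1/3]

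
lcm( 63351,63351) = 63351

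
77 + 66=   143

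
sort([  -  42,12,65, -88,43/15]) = [ - 88, - 42,43/15 , 12,65 ]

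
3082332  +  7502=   3089834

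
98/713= 98/713= 0.14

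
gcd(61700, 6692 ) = 4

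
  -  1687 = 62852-64539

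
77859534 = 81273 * 958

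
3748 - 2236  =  1512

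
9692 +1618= 11310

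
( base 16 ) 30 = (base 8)60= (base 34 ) 1e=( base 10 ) 48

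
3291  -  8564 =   -  5273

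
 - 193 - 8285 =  - 8478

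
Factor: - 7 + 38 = 31^1 =31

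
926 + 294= 1220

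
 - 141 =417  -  558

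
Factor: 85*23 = 1955 = 5^1*17^1*23^1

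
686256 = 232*2958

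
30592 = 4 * 7648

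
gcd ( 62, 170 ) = 2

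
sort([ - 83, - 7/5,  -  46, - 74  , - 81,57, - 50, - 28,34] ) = [-83, - 81, - 74, - 50, - 46,  -  28,- 7/5,34, 57 ] 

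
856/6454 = 428/3227  =  0.13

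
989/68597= 989/68597= 0.01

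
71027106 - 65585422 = 5441684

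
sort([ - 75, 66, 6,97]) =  [ - 75, 6, 66, 97] 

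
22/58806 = 1/2673=0.00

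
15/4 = 15/4   =  3.75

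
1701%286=271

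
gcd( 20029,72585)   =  1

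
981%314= 39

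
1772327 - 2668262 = -895935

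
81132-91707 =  - 10575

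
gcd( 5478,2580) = 6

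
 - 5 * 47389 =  - 236945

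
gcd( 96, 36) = 12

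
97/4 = 24 + 1/4  =  24.25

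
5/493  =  5/493 = 0.01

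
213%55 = 48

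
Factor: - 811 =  - 811^1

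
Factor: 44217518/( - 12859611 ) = -2^1*3^( - 1 )* 29^1*762371^1*4286537^(  -  1)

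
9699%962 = 79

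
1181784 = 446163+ 735621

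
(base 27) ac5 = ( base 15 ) 23ce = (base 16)1dc3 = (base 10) 7619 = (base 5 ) 220434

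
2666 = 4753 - 2087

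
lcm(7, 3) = 21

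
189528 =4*47382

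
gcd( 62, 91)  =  1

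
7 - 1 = 6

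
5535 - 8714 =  - 3179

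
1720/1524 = 430/381 = 1.13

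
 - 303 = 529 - 832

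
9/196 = 9/196 = 0.05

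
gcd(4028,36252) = 4028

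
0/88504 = 0 = 0.00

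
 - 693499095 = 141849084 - 835348179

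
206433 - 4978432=-4771999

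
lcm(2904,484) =2904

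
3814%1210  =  184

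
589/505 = 1 + 84/505 = 1.17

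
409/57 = 7+10/57 = 7.18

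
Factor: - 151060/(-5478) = 2^1*3^(-1) * 5^1*7^1*11^( - 1) * 13^1   =  910/33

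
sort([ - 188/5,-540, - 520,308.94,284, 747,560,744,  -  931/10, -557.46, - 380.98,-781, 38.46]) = [-781, - 557.46,  -  540,  -  520, - 380.98,-931/10, - 188/5, 38.46, 284,308.94, 560, 744 , 747 ] 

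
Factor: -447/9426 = - 2^( - 1)*149^1*1571^ ( - 1) = - 149/3142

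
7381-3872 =3509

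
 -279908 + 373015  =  93107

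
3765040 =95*39632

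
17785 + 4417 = 22202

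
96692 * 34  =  3287528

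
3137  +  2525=5662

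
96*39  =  3744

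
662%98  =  74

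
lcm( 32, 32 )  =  32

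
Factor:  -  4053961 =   -  4053961^1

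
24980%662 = 486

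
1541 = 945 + 596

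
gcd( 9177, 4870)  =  1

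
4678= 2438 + 2240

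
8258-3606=4652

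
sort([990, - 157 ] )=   [ - 157,990 ]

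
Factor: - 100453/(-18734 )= 311/58=2^( - 1 )*29^ ( - 1)*311^1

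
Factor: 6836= 2^2*1709^1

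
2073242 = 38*54559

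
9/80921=9/80921 = 0.00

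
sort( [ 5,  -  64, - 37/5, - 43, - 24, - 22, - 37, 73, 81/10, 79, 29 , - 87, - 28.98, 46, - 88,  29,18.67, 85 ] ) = [-88, - 87, - 64,-43,- 37, - 28.98,-24, - 22,  -  37/5,5,81/10, 18.67, 29,29,46, 73 , 79, 85 ]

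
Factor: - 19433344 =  - 2^7*7^1*23^2*41^1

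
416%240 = 176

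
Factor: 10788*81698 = 2^3 * 3^1 * 29^1 * 31^1*40849^1 = 881358024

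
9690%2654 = 1728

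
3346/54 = 61 + 26/27 = 61.96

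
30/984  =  5/164= 0.03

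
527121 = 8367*63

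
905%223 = 13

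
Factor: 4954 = 2^1*2477^1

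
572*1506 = 861432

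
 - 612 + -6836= - 7448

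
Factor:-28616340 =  - 2^2 * 3^1 * 5^1*  241^1 * 1979^1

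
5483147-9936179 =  - 4453032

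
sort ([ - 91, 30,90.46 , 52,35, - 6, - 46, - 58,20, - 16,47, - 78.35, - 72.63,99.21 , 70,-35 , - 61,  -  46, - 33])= [ - 91, - 78.35, - 72.63, - 61, - 58, - 46, - 46, - 35, - 33, - 16, - 6,20, 30,35,  47, 52,70,90.46,99.21]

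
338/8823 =338/8823 = 0.04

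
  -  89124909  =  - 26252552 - 62872357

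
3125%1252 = 621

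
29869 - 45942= - 16073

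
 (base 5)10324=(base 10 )714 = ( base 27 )qc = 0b1011001010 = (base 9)873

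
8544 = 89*96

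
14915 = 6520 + 8395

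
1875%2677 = 1875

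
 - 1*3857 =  - 3857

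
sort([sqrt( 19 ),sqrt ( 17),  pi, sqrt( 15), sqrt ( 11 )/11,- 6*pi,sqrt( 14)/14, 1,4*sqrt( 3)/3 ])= [-6 * pi,  sqrt(14 ) /14 , sqrt(11) /11,1,  4*sqrt( 3)/3,pi,sqrt(15 ),sqrt( 17),sqrt( 19)]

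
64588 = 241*268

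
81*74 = 5994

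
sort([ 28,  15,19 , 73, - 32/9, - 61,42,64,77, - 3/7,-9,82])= [ - 61,- 9,-32/9,  -  3/7 , 15,19,28, 42, 64,  73,  77,82 ]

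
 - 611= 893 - 1504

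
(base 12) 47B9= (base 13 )3891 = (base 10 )8061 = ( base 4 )1331331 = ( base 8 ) 17575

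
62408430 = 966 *64605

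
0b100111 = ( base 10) 39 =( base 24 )1f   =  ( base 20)1j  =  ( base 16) 27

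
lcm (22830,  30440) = 91320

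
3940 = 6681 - 2741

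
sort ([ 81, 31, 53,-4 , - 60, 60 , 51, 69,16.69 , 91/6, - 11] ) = [-60,-11, - 4, 91/6,16.69,31, 51, 53, 60, 69, 81]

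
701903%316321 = 69261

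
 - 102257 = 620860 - 723117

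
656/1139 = 656/1139 = 0.58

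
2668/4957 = 2668/4957 = 0.54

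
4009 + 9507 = 13516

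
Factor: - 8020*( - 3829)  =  2^2 * 5^1 *7^1*401^1 * 547^1 = 30708580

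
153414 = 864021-710607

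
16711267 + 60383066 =77094333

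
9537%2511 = 2004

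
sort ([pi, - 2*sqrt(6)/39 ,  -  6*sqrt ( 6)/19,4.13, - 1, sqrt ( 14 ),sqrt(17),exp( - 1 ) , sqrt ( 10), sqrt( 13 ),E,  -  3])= [ - 3, - 1, -6 * sqrt( 6)/19,  -  2 * sqrt(6)/39,exp( - 1), E, pi , sqrt ( 10),sqrt( 13),sqrt(14), sqrt( 17),4.13 ] 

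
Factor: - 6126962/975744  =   - 3063481/487872 = - 2^(-6) *3^( - 2)*7^(- 1 )*11^(- 2 )*61^1 * 50221^1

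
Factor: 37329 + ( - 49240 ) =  - 43^1*277^1 = - 11911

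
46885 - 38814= 8071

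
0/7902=0 = 0.00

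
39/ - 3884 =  - 1 + 3845/3884= - 0.01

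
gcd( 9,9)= 9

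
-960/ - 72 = 40/3= 13.33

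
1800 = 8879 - 7079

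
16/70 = 8/35 = 0.23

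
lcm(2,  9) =18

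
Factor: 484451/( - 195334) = -2^( - 1 ) * 11^1*101^( - 1 )*967^( - 1 )*44041^1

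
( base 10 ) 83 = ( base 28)2r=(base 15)58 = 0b1010011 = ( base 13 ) 65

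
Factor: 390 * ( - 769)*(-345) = 2^1 *3^2*5^2  *13^1 * 23^1*769^1 = 103468950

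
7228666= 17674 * 409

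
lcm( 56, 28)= 56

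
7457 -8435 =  - 978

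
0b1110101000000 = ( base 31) 7OH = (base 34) 6G8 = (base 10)7488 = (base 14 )2A2C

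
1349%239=154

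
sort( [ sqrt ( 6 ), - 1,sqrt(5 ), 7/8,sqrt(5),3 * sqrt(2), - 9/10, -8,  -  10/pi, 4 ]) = [ - 8, - 10/pi, - 1 , - 9/10, 7/8,  sqrt(5),sqrt( 5), sqrt( 6 ),  4, 3* sqrt(2)]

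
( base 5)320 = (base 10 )85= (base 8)125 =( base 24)3D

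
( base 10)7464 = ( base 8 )16450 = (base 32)798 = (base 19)11cg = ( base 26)B12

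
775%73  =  45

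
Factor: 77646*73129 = 2^1* 3^1*7^1*31^1*337^1*12941^1= 5678174334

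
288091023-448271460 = - 160180437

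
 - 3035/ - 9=337 + 2/9 = 337.22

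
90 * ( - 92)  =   - 8280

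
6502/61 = 6502/61 = 106.59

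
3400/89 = 38 +18/89  =  38.20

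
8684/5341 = 1 + 3343/5341 = 1.63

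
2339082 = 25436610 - 23097528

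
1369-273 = 1096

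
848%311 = 226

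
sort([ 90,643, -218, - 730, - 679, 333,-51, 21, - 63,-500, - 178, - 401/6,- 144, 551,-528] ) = [ - 730, - 679, - 528, - 500, - 218, -178 , - 144, - 401/6, -63, - 51, 21, 90,  333, 551,643 ]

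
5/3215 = 1/643 = 0.00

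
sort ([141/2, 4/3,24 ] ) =[ 4/3,24,141/2]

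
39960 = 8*4995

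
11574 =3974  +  7600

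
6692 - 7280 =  - 588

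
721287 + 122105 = 843392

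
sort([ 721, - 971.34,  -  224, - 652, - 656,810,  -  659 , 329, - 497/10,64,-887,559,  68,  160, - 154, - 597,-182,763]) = [ - 971.34, - 887 ,-659,-656,-652, - 597,-224, - 182, - 154, - 497/10,64, 68,160,329, 559 , 721, 763, 810 ]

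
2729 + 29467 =32196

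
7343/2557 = 2+2229/2557  =  2.87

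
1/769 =1/769 = 0.00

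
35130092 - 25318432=9811660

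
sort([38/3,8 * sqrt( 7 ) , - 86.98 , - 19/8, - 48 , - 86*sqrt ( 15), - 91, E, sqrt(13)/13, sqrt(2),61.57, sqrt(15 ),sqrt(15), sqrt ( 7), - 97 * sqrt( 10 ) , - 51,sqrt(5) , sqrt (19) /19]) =[ - 86*sqrt(15) , - 97*sqrt( 10 ), - 91 , - 86.98,-51, - 48,-19/8, sqrt(19) /19,sqrt(13) /13, sqrt ( 2) , sqrt ( 5 ), sqrt( 7), E , sqrt(15 ), sqrt( 15 ),38/3,8*sqrt(7 ) , 61.57 ] 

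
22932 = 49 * 468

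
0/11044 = 0 = 0.00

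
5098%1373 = 979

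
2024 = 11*184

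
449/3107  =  449/3107 = 0.14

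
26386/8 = 13193/4 = 3298.25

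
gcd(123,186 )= 3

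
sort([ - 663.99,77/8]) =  [ - 663.99, 77/8 ]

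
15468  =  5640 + 9828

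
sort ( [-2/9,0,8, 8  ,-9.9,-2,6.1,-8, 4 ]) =[-9.9, - 8, - 2, -2/9, 0, 4, 6.1,  8, 8]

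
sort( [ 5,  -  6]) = [ - 6, 5] 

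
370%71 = 15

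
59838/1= 59838 = 59838.00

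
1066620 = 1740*613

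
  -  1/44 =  - 1/44 = - 0.02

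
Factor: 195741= 3^2*7^1*13^1*239^1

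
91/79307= 91/79307 = 0.00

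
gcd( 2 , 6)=2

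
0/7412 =0= 0.00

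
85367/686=85367/686=124.44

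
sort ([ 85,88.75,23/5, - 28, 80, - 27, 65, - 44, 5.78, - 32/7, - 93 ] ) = [ - 93, - 44,  -  28, - 27, - 32/7,23/5,5.78, 65 , 80, 85, 88.75] 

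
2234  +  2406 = 4640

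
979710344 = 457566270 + 522144074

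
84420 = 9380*9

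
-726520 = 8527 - 735047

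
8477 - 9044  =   - 567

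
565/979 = 565/979 = 0.58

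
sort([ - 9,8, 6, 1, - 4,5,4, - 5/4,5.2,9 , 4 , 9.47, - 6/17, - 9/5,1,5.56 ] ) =[ - 9,  -  4, - 9/5,-5/4, - 6/17,1,1,4 , 4,5, 5.2,5.56, 6,8, 9,9.47 ] 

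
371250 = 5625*66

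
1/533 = 1/533 =0.00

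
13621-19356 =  - 5735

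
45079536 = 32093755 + 12985781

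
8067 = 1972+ 6095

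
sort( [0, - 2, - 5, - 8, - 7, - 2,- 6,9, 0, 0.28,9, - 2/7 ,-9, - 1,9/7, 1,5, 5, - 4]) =[ - 9, - 8, - 7, - 6,  -  5, - 4, - 2, - 2, - 1, - 2/7, 0, 0, 0.28,  1,9/7,5 , 5,  9,9]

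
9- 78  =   - 69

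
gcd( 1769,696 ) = 29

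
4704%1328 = 720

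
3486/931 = 3 + 99/133 = 3.74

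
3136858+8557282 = 11694140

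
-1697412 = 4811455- 6508867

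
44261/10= 44261/10 = 4426.10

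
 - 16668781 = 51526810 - 68195591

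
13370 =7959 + 5411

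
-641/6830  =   - 641/6830 = -0.09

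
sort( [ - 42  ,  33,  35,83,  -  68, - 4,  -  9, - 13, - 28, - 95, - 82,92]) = [ - 95, - 82,-68, - 42, - 28, - 13 ,- 9, - 4 , 33,35,  83,92]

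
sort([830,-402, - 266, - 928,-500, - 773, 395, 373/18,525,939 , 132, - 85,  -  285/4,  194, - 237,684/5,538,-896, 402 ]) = [ -928,  -  896, - 773,-500,-402, - 266,  -  237, -85 , - 285/4, 373/18,132,684/5,  194, 395, 402,  525, 538, 830 , 939] 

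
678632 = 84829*8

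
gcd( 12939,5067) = 3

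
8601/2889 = 2 + 941/963= 2.98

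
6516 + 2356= 8872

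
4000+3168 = 7168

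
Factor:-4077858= -2^1*3^1*17^1*39979^1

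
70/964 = 35/482 = 0.07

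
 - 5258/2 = -2629= - 2629.00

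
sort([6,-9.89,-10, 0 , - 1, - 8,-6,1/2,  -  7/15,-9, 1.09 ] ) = [ - 10,-9.89 ,  -  9,-8,-6,  -  1, - 7/15 , 0, 1/2,1.09,6]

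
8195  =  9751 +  - 1556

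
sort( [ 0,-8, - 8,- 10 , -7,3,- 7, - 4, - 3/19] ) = [ - 10,-8,  -  8,  -  7, - 7,  -  4, - 3/19,0, 3] 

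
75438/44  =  3429/2 = 1714.50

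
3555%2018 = 1537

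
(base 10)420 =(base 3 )120120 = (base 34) cc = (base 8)644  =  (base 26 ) g4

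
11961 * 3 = 35883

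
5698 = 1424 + 4274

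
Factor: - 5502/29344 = - 2^( - 4)*3^1= - 3/16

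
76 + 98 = 174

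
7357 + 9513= 16870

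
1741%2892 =1741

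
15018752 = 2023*7424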